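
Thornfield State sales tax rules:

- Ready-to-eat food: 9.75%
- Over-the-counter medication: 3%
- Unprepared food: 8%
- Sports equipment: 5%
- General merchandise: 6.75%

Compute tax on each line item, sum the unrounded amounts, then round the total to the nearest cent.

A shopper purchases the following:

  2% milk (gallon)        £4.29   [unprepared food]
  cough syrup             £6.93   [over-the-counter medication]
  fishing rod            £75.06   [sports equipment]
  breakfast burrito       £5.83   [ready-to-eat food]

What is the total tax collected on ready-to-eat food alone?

Breakfast burrito £5.83: ready-to-eat food → 9.75% → £0.568425
Tax on ready-to-eat food: unrounded sum = £0.568425 → £0.57

£0.57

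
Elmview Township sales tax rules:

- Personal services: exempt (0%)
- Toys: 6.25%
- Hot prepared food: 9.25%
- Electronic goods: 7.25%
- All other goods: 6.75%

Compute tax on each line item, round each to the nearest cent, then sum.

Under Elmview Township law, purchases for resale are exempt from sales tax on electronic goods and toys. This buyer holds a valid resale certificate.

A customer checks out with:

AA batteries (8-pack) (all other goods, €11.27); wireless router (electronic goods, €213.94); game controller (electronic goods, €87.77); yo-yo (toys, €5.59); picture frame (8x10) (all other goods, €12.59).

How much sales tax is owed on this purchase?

AA batteries (8-pack) €11.27: all other goods → 6.75% → €0.76
Wireless router €213.94: electronic goods, buyer-exempt → 0% → €0.00
Game controller €87.77: electronic goods, buyer-exempt → 0% → €0.00
Yo-yo €5.59: toys, buyer-exempt → 0% → €0.00
Picture frame (8x10) €12.59: all other goods → 6.75% → €0.85
Total tax = €0.76 + €0.85 = €1.61

€1.61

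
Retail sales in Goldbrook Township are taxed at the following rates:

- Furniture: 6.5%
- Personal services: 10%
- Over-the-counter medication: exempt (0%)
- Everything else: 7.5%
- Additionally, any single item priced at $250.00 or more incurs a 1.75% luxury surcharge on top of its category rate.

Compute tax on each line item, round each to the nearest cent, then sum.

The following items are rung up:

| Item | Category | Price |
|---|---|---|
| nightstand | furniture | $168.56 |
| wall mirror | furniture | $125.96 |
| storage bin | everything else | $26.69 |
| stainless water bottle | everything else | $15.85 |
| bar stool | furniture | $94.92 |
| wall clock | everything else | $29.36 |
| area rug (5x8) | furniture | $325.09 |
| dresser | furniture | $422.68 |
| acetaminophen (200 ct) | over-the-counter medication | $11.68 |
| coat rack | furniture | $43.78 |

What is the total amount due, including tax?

$1359.82

Nightstand $168.56: furniture → 6.5% → $10.96
Wall mirror $125.96: furniture → 6.5% → $8.19
Storage bin $26.69: everything else → 7.5% → $2.00
Stainless water bottle $15.85: everything else → 7.5% → $1.19
Bar stool $94.92: furniture → 6.5% → $6.17
Wall clock $29.36: everything else → 7.5% → $2.20
Area rug (5x8) $325.09: furniture → 6.5% + 1.75% surcharge = 8.25% → $26.82
Dresser $422.68: furniture → 6.5% + 1.75% surcharge = 8.25% → $34.87
Acetaminophen (200 ct) $11.68: over-the-counter medication → 0% → $0.00
Coat rack $43.78: furniture → 6.5% → $2.85
Subtotal = $1264.57; tax = $95.25; total due = $1359.82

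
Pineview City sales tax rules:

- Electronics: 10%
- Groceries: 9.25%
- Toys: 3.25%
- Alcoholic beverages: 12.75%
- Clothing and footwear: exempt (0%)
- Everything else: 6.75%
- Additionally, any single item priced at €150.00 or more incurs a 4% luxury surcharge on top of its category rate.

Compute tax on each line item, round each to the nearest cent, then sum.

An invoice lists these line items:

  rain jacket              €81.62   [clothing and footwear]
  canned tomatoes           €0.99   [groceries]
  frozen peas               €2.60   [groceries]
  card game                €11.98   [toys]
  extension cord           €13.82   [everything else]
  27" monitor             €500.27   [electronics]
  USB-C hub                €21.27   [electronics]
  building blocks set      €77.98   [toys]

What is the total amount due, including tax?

€786.88

Rain jacket €81.62: clothing and footwear → 0% → €0.00
Canned tomatoes €0.99: groceries → 9.25% → €0.09
Frozen peas €2.60: groceries → 9.25% → €0.24
Card game €11.98: toys → 3.25% → €0.39
Extension cord €13.82: everything else → 6.75% → €0.93
27" monitor €500.27: electronics → 10% + 4% surcharge = 14% → €70.04
USB-C hub €21.27: electronics → 10% → €2.13
Building blocks set €77.98: toys → 3.25% → €2.53
Subtotal = €710.53; tax = €76.35; total due = €786.88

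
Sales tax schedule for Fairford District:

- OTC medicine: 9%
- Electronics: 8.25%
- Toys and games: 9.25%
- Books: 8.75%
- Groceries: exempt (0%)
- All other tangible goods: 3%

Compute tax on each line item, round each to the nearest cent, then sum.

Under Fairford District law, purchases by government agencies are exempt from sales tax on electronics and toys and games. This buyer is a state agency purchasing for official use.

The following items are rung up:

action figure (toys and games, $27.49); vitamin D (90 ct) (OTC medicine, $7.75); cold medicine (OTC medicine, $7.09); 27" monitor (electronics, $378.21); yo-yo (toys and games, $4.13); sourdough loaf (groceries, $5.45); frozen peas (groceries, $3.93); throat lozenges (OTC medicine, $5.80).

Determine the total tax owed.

Action figure $27.49: toys and games, buyer-exempt → 0% → $0.00
Vitamin D (90 ct) $7.75: OTC medicine → 9% → $0.70
Cold medicine $7.09: OTC medicine → 9% → $0.64
27" monitor $378.21: electronics, buyer-exempt → 0% → $0.00
Yo-yo $4.13: toys and games, buyer-exempt → 0% → $0.00
Sourdough loaf $5.45: groceries → 0% → $0.00
Frozen peas $3.93: groceries → 0% → $0.00
Throat lozenges $5.80: OTC medicine → 9% → $0.52
Total tax = $0.70 + $0.64 + $0.52 = $1.86

$1.86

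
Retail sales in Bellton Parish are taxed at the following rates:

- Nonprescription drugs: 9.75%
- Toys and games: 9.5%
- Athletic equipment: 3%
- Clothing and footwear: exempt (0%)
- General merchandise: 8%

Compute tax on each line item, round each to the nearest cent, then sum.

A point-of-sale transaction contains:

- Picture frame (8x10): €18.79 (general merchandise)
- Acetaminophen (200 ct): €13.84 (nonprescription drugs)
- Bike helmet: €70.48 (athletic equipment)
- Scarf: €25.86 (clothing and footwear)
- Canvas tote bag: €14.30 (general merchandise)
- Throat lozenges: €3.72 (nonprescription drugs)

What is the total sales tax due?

Picture frame (8x10) €18.79: general merchandise → 8% → €1.50
Acetaminophen (200 ct) €13.84: nonprescription drugs → 9.75% → €1.35
Bike helmet €70.48: athletic equipment → 3% → €2.11
Scarf €25.86: clothing and footwear → 0% → €0.00
Canvas tote bag €14.30: general merchandise → 8% → €1.14
Throat lozenges €3.72: nonprescription drugs → 9.75% → €0.36
Total tax = €1.50 + €1.35 + €2.11 + €1.14 + €0.36 = €6.46

€6.46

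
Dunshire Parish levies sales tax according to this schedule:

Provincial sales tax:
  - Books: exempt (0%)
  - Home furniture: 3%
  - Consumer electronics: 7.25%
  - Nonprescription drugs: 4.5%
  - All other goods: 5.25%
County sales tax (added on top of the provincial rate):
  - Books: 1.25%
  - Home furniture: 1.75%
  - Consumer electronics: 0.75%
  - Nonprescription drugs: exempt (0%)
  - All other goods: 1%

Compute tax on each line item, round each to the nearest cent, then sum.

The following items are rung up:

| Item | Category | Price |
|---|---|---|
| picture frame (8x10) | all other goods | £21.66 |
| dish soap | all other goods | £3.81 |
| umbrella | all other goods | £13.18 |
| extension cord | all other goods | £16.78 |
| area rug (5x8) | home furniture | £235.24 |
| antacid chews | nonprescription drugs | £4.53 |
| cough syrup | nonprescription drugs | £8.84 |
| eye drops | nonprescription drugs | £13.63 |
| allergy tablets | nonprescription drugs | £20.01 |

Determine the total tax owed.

Picture frame (8x10) £21.66: all other goods → 5.25% + 1% county = 6.25% → £1.35
Dish soap £3.81: all other goods → 5.25% + 1% county = 6.25% → £0.24
Umbrella £13.18: all other goods → 5.25% + 1% county = 6.25% → £0.82
Extension cord £16.78: all other goods → 5.25% + 1% county = 6.25% → £1.05
Area rug (5x8) £235.24: home furniture → 3% + 1.75% county = 4.75% → £11.17
Antacid chews £4.53: nonprescription drugs → 4.5% + 0% county = 4.5% → £0.20
Cough syrup £8.84: nonprescription drugs → 4.5% + 0% county = 4.5% → £0.40
Eye drops £13.63: nonprescription drugs → 4.5% + 0% county = 4.5% → £0.61
Allergy tablets £20.01: nonprescription drugs → 4.5% + 0% county = 4.5% → £0.90
Total tax = £1.35 + £0.24 + £0.82 + £1.05 + £11.17 + £0.20 + £0.40 + £0.61 + £0.90 = £16.74

£16.74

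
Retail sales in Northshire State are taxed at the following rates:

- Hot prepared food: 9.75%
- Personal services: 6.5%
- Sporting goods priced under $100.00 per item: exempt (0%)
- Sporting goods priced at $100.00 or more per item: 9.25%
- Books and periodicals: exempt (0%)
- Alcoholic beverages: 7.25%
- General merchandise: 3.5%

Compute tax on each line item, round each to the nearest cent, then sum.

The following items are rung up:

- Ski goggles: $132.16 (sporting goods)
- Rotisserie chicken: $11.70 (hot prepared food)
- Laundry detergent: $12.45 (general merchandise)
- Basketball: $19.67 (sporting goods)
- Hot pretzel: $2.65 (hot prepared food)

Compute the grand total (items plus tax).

Ski goggles $132.16: sporting goods, $100.00 or more → 9.25% → $12.22
Rotisserie chicken $11.70: hot prepared food → 9.75% → $1.14
Laundry detergent $12.45: general merchandise → 3.5% → $0.44
Basketball $19.67: sporting goods, under $100.00 → 0% → $0.00
Hot pretzel $2.65: hot prepared food → 9.75% → $0.26
Subtotal = $178.63; tax = $14.06; total due = $192.69

$192.69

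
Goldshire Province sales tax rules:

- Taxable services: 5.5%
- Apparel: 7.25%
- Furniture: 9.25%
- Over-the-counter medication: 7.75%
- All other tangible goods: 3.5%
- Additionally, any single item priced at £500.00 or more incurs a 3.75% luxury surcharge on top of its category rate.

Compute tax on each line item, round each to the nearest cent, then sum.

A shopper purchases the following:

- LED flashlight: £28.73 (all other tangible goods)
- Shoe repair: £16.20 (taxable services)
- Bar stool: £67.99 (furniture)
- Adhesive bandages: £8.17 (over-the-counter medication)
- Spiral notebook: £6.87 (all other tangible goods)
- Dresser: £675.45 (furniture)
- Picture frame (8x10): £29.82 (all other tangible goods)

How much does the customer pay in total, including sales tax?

£931.14

LED flashlight £28.73: all other tangible goods → 3.5% → £1.01
Shoe repair £16.20: taxable services → 5.5% → £0.89
Bar stool £67.99: furniture → 9.25% → £6.29
Adhesive bandages £8.17: over-the-counter medication → 7.75% → £0.63
Spiral notebook £6.87: all other tangible goods → 3.5% → £0.24
Dresser £675.45: furniture → 9.25% + 3.75% surcharge = 13% → £87.81
Picture frame (8x10) £29.82: all other tangible goods → 3.5% → £1.04
Subtotal = £833.23; tax = £97.91; total due = £931.14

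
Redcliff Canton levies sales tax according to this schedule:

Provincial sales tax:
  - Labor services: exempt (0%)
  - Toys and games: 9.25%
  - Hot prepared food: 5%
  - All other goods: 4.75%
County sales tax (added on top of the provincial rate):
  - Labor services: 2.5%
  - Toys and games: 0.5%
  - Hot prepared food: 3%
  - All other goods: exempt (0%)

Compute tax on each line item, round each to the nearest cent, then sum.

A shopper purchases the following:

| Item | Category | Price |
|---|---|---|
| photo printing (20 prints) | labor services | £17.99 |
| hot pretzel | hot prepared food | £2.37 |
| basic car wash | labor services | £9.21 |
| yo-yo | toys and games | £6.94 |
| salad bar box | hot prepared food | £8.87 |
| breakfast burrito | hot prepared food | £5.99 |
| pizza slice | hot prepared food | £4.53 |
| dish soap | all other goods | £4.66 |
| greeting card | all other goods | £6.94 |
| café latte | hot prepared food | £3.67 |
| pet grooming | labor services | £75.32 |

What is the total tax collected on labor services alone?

Photo printing (20 prints) £17.99: labor services → 0% + 2.5% county = 2.5% → £0.45
Basic car wash £9.21: labor services → 0% + 2.5% county = 2.5% → £0.23
Pet grooming £75.32: labor services → 0% + 2.5% county = 2.5% → £1.88
Tax on labor services = £0.45 + £0.23 + £1.88 = £2.56

£2.56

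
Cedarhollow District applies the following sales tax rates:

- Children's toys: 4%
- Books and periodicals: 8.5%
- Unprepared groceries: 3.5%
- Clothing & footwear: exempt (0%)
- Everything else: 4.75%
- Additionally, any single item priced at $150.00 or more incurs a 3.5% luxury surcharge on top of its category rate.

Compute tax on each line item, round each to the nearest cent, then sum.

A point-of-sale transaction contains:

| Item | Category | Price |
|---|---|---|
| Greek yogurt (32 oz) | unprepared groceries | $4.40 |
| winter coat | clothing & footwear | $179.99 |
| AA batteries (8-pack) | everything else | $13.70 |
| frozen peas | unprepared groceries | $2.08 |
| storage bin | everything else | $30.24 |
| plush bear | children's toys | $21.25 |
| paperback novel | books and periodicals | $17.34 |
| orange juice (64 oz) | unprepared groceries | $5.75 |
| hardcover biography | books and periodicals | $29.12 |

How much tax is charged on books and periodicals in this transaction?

Paperback novel $17.34: books and periodicals → 8.5% → $1.47
Hardcover biography $29.12: books and periodicals → 8.5% → $2.48
Tax on books and periodicals = $1.47 + $2.48 = $3.95

$3.95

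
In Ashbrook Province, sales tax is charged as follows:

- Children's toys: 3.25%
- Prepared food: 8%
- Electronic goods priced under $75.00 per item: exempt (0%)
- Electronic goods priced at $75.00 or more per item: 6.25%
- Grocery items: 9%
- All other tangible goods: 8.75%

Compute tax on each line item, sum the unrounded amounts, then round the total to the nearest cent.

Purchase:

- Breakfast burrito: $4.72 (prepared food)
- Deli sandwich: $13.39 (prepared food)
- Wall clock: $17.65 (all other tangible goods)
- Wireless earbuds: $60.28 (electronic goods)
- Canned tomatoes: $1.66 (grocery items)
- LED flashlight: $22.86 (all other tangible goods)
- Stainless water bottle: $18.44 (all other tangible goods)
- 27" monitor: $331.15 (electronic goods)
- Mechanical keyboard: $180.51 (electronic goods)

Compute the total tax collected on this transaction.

$38.74

Breakfast burrito $4.72: prepared food → 8% → $0.3776
Deli sandwich $13.39: prepared food → 8% → $1.0712
Wall clock $17.65: all other tangible goods → 8.75% → $1.544375
Wireless earbuds $60.28: electronic goods, under $75.00 → 0% → $0.00
Canned tomatoes $1.66: grocery items → 9% → $0.1494
LED flashlight $22.86: all other tangible goods → 8.75% → $2.00025
Stainless water bottle $18.44: all other tangible goods → 8.75% → $1.6135
27" monitor $331.15: electronic goods, $75.00 or more → 6.25% → $20.696875
Mechanical keyboard $180.51: electronic goods, $75.00 or more → 6.25% → $11.281875
Unrounded tax sum = $38.735075 → $38.74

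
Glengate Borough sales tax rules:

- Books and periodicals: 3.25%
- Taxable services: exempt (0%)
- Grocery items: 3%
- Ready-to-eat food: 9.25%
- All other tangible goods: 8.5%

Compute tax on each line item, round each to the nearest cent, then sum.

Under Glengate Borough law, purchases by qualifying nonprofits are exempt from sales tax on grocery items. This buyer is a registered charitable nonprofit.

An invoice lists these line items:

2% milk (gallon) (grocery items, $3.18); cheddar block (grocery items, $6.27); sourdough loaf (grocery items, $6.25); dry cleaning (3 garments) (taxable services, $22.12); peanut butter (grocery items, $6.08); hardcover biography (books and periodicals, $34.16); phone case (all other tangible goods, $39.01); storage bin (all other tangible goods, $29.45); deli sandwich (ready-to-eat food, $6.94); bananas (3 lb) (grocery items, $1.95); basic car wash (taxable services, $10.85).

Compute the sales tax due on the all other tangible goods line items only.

$5.82

Phone case $39.01: all other tangible goods → 8.5% → $3.32
Storage bin $29.45: all other tangible goods → 8.5% → $2.50
Tax on all other tangible goods = $3.32 + $2.50 = $5.82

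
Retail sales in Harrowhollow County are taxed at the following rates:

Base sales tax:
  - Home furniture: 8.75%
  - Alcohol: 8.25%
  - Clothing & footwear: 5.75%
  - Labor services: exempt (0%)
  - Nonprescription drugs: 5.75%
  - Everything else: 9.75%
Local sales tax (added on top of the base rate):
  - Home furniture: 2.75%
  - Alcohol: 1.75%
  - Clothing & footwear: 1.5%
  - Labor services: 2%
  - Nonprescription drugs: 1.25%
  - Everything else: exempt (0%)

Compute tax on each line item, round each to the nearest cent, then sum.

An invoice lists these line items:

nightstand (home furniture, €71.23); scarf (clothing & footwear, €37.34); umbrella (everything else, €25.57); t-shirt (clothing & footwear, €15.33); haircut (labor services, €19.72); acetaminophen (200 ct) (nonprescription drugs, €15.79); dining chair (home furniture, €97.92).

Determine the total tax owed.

Nightstand €71.23: home furniture → 8.75% + 2.75% local = 11.5% → €8.19
Scarf €37.34: clothing & footwear → 5.75% + 1.5% local = 7.25% → €2.71
Umbrella €25.57: everything else → 9.75% + 0% local = 9.75% → €2.49
T-shirt €15.33: clothing & footwear → 5.75% + 1.5% local = 7.25% → €1.11
Haircut €19.72: labor services → 0% + 2% local = 2% → €0.39
Acetaminophen (200 ct) €15.79: nonprescription drugs → 5.75% + 1.25% local = 7% → €1.11
Dining chair €97.92: home furniture → 8.75% + 2.75% local = 11.5% → €11.26
Total tax = €8.19 + €2.71 + €2.49 + €1.11 + €0.39 + €1.11 + €11.26 = €27.26

€27.26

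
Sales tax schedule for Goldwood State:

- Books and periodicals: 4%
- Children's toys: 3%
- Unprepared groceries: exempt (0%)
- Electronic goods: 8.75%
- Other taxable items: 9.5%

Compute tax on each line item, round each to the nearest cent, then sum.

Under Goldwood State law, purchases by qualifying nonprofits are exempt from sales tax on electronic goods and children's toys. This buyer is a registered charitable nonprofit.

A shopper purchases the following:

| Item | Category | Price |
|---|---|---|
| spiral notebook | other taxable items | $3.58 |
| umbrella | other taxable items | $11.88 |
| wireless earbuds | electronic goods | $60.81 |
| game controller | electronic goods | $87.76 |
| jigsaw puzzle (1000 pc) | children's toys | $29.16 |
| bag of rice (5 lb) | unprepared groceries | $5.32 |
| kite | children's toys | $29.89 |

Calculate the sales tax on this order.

Spiral notebook $3.58: other taxable items → 9.5% → $0.34
Umbrella $11.88: other taxable items → 9.5% → $1.13
Wireless earbuds $60.81: electronic goods, buyer-exempt → 0% → $0.00
Game controller $87.76: electronic goods, buyer-exempt → 0% → $0.00
Jigsaw puzzle (1000 pc) $29.16: children's toys, buyer-exempt → 0% → $0.00
Bag of rice (5 lb) $5.32: unprepared groceries → 0% → $0.00
Kite $29.89: children's toys, buyer-exempt → 0% → $0.00
Total tax = $0.34 + $1.13 = $1.47

$1.47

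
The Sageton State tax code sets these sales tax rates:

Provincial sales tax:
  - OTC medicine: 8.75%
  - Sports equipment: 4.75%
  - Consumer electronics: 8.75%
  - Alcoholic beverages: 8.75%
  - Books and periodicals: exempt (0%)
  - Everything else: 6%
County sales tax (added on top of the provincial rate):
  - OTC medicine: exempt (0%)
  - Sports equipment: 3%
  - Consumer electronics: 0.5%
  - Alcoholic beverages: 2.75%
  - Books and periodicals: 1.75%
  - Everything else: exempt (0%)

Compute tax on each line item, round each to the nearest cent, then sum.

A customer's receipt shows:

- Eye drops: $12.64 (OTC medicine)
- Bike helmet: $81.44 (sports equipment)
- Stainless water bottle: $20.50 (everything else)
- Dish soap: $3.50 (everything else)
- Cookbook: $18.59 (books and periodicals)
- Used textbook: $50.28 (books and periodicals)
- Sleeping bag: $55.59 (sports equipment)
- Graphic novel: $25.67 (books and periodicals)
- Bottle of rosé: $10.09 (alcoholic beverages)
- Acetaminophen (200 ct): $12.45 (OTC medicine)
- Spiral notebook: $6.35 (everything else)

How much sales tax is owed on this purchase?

$17.46

Eye drops $12.64: OTC medicine → 8.75% + 0% county = 8.75% → $1.11
Bike helmet $81.44: sports equipment → 4.75% + 3% county = 7.75% → $6.31
Stainless water bottle $20.50: everything else → 6% + 0% county = 6% → $1.23
Dish soap $3.50: everything else → 6% + 0% county = 6% → $0.21
Cookbook $18.59: books and periodicals → 0% + 1.75% county = 1.75% → $0.33
Used textbook $50.28: books and periodicals → 0% + 1.75% county = 1.75% → $0.88
Sleeping bag $55.59: sports equipment → 4.75% + 3% county = 7.75% → $4.31
Graphic novel $25.67: books and periodicals → 0% + 1.75% county = 1.75% → $0.45
Bottle of rosé $10.09: alcoholic beverages → 8.75% + 2.75% county = 11.5% → $1.16
Acetaminophen (200 ct) $12.45: OTC medicine → 8.75% + 0% county = 8.75% → $1.09
Spiral notebook $6.35: everything else → 6% + 0% county = 6% → $0.38
Total tax = $1.11 + $6.31 + $1.23 + $0.21 + $0.33 + $0.88 + $4.31 + $0.45 + $1.16 + $1.09 + $0.38 = $17.46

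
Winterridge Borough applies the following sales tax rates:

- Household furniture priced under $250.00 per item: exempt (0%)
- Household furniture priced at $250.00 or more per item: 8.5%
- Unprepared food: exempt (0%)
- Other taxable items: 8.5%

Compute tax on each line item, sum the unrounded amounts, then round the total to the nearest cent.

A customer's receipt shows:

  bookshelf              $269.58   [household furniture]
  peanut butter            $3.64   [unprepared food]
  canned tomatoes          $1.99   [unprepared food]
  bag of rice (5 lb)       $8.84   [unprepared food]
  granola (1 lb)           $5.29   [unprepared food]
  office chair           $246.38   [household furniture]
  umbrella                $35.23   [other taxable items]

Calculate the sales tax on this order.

$25.91

Bookshelf $269.58: household furniture, $250.00 or more → 8.5% → $22.9143
Peanut butter $3.64: unprepared food → 0% → $0.00
Canned tomatoes $1.99: unprepared food → 0% → $0.00
Bag of rice (5 lb) $8.84: unprepared food → 0% → $0.00
Granola (1 lb) $5.29: unprepared food → 0% → $0.00
Office chair $246.38: household furniture, under $250.00 → 0% → $0.00
Umbrella $35.23: other taxable items → 8.5% → $2.99455
Unrounded tax sum = $25.90885 → $25.91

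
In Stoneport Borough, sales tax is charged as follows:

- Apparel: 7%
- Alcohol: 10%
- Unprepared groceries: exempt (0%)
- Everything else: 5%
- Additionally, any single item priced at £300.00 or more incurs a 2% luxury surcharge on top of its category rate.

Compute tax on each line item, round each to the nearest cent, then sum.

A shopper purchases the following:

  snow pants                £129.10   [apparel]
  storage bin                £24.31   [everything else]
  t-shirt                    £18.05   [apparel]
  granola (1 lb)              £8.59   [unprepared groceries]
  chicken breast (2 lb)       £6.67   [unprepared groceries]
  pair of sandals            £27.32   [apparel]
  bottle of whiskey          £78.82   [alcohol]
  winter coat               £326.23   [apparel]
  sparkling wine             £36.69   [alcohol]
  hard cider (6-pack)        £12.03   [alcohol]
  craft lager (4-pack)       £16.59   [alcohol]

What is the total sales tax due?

Snow pants £129.10: apparel → 7% → £9.04
Storage bin £24.31: everything else → 5% → £1.22
T-shirt £18.05: apparel → 7% → £1.26
Granola (1 lb) £8.59: unprepared groceries → 0% → £0.00
Chicken breast (2 lb) £6.67: unprepared groceries → 0% → £0.00
Pair of sandals £27.32: apparel → 7% → £1.91
Bottle of whiskey £78.82: alcohol → 10% → £7.88
Winter coat £326.23: apparel → 7% + 2% surcharge = 9% → £29.36
Sparkling wine £36.69: alcohol → 10% → £3.67
Hard cider (6-pack) £12.03: alcohol → 10% → £1.20
Craft lager (4-pack) £16.59: alcohol → 10% → £1.66
Total tax = £9.04 + £1.22 + £1.26 + £1.91 + £7.88 + £29.36 + £3.67 + £1.20 + £1.66 = £57.20

£57.20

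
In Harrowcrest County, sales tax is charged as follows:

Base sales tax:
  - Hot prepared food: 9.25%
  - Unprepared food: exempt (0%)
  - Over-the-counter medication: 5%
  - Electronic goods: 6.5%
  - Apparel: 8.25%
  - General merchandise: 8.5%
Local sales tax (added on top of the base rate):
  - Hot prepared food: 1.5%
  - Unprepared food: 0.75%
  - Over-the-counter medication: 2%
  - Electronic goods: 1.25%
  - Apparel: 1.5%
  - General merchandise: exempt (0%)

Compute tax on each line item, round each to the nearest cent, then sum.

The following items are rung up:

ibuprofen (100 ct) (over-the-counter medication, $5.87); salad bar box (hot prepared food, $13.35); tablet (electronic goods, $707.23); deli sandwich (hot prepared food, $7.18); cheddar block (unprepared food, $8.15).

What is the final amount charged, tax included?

$799.27

Ibuprofen (100 ct) $5.87: over-the-counter medication → 5% + 2% local = 7% → $0.41
Salad bar box $13.35: hot prepared food → 9.25% + 1.5% local = 10.75% → $1.44
Tablet $707.23: electronic goods → 6.5% + 1.25% local = 7.75% → $54.81
Deli sandwich $7.18: hot prepared food → 9.25% + 1.5% local = 10.75% → $0.77
Cheddar block $8.15: unprepared food → 0% + 0.75% local = 0.75% → $0.06
Subtotal = $741.78; tax = $57.49; total due = $799.27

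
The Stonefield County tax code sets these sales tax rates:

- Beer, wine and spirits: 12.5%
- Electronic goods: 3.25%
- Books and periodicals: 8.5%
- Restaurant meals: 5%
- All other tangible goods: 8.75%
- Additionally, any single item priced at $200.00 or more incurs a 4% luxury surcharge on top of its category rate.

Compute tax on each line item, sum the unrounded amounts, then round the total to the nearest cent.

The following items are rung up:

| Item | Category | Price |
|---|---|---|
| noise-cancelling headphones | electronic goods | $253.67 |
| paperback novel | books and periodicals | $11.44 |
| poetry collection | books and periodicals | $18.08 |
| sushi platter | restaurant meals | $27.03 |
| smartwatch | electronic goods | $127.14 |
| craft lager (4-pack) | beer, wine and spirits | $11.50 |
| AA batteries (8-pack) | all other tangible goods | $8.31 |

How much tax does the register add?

Noise-cancelling headphones $253.67: electronic goods → 3.25% + 4% surcharge = 7.25% → $18.391075
Paperback novel $11.44: books and periodicals → 8.5% → $0.9724
Poetry collection $18.08: books and periodicals → 8.5% → $1.5368
Sushi platter $27.03: restaurant meals → 5% → $1.3515
Smartwatch $127.14: electronic goods → 3.25% → $4.13205
Craft lager (4-pack) $11.50: beer, wine and spirits → 12.5% → $1.4375
AA batteries (8-pack) $8.31: all other tangible goods → 8.75% → $0.727125
Unrounded tax sum = $28.54845 → $28.55

$28.55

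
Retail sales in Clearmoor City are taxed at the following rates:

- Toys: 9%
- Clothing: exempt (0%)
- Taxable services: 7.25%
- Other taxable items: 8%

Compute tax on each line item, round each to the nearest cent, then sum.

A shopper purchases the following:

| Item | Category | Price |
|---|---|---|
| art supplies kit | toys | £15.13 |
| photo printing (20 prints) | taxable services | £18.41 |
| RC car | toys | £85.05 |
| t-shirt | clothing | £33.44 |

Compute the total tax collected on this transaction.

£10.34

Art supplies kit £15.13: toys → 9% → £1.36
Photo printing (20 prints) £18.41: taxable services → 7.25% → £1.33
RC car £85.05: toys → 9% → £7.65
T-shirt £33.44: clothing → 0% → £0.00
Total tax = £1.36 + £1.33 + £7.65 = £10.34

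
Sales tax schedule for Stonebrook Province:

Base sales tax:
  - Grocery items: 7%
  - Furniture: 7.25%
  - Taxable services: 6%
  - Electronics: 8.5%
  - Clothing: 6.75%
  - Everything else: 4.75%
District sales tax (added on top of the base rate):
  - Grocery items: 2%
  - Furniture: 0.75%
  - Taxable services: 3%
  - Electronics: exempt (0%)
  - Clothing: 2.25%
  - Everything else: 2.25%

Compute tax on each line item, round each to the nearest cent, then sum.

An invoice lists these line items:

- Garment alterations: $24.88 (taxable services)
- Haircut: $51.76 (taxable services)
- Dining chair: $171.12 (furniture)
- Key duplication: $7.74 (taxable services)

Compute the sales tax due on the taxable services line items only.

Garment alterations $24.88: taxable services → 6% + 3% district = 9% → $2.24
Haircut $51.76: taxable services → 6% + 3% district = 9% → $4.66
Key duplication $7.74: taxable services → 6% + 3% district = 9% → $0.70
Tax on taxable services = $2.24 + $4.66 + $0.70 = $7.60

$7.60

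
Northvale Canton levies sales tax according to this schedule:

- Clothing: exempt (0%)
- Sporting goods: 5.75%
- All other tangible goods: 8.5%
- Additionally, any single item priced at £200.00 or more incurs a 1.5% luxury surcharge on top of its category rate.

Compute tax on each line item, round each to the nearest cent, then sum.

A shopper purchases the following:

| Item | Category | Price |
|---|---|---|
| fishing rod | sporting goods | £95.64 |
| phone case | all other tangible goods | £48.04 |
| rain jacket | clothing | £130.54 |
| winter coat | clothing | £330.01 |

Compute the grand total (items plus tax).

Fishing rod £95.64: sporting goods → 5.75% → £5.50
Phone case £48.04: all other tangible goods → 8.5% → £4.08
Rain jacket £130.54: clothing → 0% → £0.00
Winter coat £330.01: clothing → 0% + 1.5% surcharge = 1.5% → £4.95
Subtotal = £604.23; tax = £14.53; total due = £618.76

£618.76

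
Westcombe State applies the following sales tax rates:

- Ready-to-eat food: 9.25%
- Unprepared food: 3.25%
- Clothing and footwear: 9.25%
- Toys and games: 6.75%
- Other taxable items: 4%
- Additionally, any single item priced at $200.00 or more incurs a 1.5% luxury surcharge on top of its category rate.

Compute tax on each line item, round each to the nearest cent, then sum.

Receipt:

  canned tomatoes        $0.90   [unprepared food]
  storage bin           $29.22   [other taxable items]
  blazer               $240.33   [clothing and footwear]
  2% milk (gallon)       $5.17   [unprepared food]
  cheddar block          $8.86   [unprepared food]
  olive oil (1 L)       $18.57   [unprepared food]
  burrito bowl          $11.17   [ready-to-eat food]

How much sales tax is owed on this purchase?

$29.13

Canned tomatoes $0.90: unprepared food → 3.25% → $0.03
Storage bin $29.22: other taxable items → 4% → $1.17
Blazer $240.33: clothing and footwear → 9.25% + 1.5% surcharge = 10.75% → $25.84
2% milk (gallon) $5.17: unprepared food → 3.25% → $0.17
Cheddar block $8.86: unprepared food → 3.25% → $0.29
Olive oil (1 L) $18.57: unprepared food → 3.25% → $0.60
Burrito bowl $11.17: ready-to-eat food → 9.25% → $1.03
Total tax = $0.03 + $1.17 + $25.84 + $0.17 + $0.29 + $0.60 + $1.03 = $29.13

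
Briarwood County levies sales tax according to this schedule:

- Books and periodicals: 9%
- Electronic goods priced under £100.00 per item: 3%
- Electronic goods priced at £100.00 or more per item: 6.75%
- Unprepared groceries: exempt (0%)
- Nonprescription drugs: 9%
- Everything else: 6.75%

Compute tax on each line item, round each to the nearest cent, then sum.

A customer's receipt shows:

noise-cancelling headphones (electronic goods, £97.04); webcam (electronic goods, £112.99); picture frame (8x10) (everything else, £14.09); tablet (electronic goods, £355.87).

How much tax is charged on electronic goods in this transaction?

£34.56

Noise-cancelling headphones £97.04: electronic goods, under £100.00 → 3% → £2.91
Webcam £112.99: electronic goods, £100.00 or more → 6.75% → £7.63
Tablet £355.87: electronic goods, £100.00 or more → 6.75% → £24.02
Tax on electronic goods = £2.91 + £7.63 + £24.02 = £34.56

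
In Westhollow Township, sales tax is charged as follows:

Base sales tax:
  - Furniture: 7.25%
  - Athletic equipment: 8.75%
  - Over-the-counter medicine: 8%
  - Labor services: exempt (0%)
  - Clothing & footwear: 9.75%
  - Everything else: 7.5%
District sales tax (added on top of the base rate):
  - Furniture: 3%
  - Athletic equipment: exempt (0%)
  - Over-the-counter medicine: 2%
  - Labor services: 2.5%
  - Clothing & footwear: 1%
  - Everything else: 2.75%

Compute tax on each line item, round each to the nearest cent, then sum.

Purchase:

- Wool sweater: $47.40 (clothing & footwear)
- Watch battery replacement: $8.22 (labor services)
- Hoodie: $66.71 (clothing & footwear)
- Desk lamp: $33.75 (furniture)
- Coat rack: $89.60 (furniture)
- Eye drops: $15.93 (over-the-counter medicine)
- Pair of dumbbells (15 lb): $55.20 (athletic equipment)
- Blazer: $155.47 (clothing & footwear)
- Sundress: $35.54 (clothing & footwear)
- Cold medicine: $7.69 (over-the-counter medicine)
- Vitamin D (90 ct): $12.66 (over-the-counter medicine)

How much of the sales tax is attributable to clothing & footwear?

Wool sweater $47.40: clothing & footwear → 9.75% + 1% district = 10.75% → $5.10
Hoodie $66.71: clothing & footwear → 9.75% + 1% district = 10.75% → $7.17
Blazer $155.47: clothing & footwear → 9.75% + 1% district = 10.75% → $16.71
Sundress $35.54: clothing & footwear → 9.75% + 1% district = 10.75% → $3.82
Tax on clothing & footwear = $5.10 + $7.17 + $16.71 + $3.82 = $32.80

$32.80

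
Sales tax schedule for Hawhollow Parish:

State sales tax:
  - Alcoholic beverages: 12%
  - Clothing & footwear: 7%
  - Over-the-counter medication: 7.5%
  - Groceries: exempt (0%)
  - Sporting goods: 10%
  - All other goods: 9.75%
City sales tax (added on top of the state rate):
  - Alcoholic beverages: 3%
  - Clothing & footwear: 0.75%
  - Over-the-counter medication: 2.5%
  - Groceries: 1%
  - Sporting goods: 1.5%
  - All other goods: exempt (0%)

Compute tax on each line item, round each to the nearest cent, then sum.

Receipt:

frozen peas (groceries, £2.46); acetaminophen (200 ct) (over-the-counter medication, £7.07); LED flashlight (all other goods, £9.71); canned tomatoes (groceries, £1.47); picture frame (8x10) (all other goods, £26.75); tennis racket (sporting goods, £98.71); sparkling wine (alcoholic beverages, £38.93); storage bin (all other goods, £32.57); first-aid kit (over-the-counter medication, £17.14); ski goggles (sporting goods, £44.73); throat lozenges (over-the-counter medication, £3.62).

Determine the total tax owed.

£31.88

Frozen peas £2.46: groceries → 0% + 1% city = 1% → £0.02
Acetaminophen (200 ct) £7.07: over-the-counter medication → 7.5% + 2.5% city = 10% → £0.71
LED flashlight £9.71: all other goods → 9.75% + 0% city = 9.75% → £0.95
Canned tomatoes £1.47: groceries → 0% + 1% city = 1% → £0.01
Picture frame (8x10) £26.75: all other goods → 9.75% + 0% city = 9.75% → £2.61
Tennis racket £98.71: sporting goods → 10% + 1.5% city = 11.5% → £11.35
Sparkling wine £38.93: alcoholic beverages → 12% + 3% city = 15% → £5.84
Storage bin £32.57: all other goods → 9.75% + 0% city = 9.75% → £3.18
First-aid kit £17.14: over-the-counter medication → 7.5% + 2.5% city = 10% → £1.71
Ski goggles £44.73: sporting goods → 10% + 1.5% city = 11.5% → £5.14
Throat lozenges £3.62: over-the-counter medication → 7.5% + 2.5% city = 10% → £0.36
Total tax = £0.02 + £0.71 + £0.95 + £0.01 + £2.61 + £11.35 + £5.84 + £3.18 + £1.71 + £5.14 + £0.36 = £31.88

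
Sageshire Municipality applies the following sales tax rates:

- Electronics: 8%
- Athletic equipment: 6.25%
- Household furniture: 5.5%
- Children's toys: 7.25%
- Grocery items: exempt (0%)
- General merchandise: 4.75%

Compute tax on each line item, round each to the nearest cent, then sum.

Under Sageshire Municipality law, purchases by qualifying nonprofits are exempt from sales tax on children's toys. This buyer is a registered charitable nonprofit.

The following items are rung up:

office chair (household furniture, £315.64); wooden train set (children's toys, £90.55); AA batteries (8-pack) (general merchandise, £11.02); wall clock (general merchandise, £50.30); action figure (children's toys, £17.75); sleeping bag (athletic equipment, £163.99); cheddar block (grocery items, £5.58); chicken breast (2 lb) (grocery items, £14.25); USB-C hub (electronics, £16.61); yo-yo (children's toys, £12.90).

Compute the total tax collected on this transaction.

£31.85

Office chair £315.64: household furniture → 5.5% → £17.36
Wooden train set £90.55: children's toys, buyer-exempt → 0% → £0.00
AA batteries (8-pack) £11.02: general merchandise → 4.75% → £0.52
Wall clock £50.30: general merchandise → 4.75% → £2.39
Action figure £17.75: children's toys, buyer-exempt → 0% → £0.00
Sleeping bag £163.99: athletic equipment → 6.25% → £10.25
Cheddar block £5.58: grocery items → 0% → £0.00
Chicken breast (2 lb) £14.25: grocery items → 0% → £0.00
USB-C hub £16.61: electronics → 8% → £1.33
Yo-yo £12.90: children's toys, buyer-exempt → 0% → £0.00
Total tax = £17.36 + £0.52 + £2.39 + £10.25 + £1.33 = £31.85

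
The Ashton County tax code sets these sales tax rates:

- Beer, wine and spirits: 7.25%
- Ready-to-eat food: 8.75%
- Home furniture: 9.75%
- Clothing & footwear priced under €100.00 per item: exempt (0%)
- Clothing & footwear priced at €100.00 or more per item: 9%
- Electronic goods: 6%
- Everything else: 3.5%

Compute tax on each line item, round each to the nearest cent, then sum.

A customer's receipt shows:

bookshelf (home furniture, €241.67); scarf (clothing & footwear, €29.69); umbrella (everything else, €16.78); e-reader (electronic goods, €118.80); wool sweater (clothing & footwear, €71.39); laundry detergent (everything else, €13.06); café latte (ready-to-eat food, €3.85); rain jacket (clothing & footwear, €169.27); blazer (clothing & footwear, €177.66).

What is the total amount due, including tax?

Bookshelf €241.67: home furniture → 9.75% → €23.56
Scarf €29.69: clothing & footwear, under €100.00 → 0% → €0.00
Umbrella €16.78: everything else → 3.5% → €0.59
E-reader €118.80: electronic goods → 6% → €7.13
Wool sweater €71.39: clothing & footwear, under €100.00 → 0% → €0.00
Laundry detergent €13.06: everything else → 3.5% → €0.46
Café latte €3.85: ready-to-eat food → 8.75% → €0.34
Rain jacket €169.27: clothing & footwear, €100.00 or more → 9% → €15.23
Blazer €177.66: clothing & footwear, €100.00 or more → 9% → €15.99
Subtotal = €842.17; tax = €63.30; total due = €905.47

€905.47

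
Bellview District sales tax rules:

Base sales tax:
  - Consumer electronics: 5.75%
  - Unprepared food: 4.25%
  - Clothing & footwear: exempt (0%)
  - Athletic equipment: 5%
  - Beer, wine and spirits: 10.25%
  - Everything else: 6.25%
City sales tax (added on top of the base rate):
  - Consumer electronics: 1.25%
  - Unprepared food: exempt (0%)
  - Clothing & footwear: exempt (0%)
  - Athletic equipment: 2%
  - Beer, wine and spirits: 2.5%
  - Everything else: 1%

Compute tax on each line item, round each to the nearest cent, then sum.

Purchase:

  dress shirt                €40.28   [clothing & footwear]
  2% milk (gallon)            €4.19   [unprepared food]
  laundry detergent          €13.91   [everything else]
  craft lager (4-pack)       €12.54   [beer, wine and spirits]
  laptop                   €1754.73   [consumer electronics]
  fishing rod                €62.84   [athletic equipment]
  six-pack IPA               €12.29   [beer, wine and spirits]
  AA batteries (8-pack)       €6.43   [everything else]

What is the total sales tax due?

Dress shirt €40.28: clothing & footwear → 0% + 0% city = 0% → €0.00
2% milk (gallon) €4.19: unprepared food → 4.25% + 0% city = 4.25% → €0.18
Laundry detergent €13.91: everything else → 6.25% + 1% city = 7.25% → €1.01
Craft lager (4-pack) €12.54: beer, wine and spirits → 10.25% + 2.5% city = 12.75% → €1.60
Laptop €1754.73: consumer electronics → 5.75% + 1.25% city = 7% → €122.83
Fishing rod €62.84: athletic equipment → 5% + 2% city = 7% → €4.40
Six-pack IPA €12.29: beer, wine and spirits → 10.25% + 2.5% city = 12.75% → €1.57
AA batteries (8-pack) €6.43: everything else → 6.25% + 1% city = 7.25% → €0.47
Total tax = €0.18 + €1.01 + €1.60 + €122.83 + €4.40 + €1.57 + €0.47 = €132.06

€132.06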